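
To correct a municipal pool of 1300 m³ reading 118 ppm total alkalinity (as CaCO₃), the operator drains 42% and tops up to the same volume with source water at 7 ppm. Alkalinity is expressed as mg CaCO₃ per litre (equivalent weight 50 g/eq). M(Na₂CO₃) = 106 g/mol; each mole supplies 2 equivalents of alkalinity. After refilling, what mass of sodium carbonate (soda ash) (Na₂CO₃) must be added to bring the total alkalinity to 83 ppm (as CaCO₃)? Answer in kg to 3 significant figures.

Volume: 1300 m³ = 1,300,000 L.
After draining 42% and refilling: 118 × 0.58 + 7 × 0.42 = 71.38 ppm.
Deficit to target: 83 − 71.38 = 11.62 mg/L.
As CaCO₃: 11.62 mg/L × 1,300,000 L = 15,110 g; ÷ 50 g/eq ÷ 2 = 151.1 mol Na₂CO₃.
Mass: 151.1 × 106 = 16,010 g.

16.0 kg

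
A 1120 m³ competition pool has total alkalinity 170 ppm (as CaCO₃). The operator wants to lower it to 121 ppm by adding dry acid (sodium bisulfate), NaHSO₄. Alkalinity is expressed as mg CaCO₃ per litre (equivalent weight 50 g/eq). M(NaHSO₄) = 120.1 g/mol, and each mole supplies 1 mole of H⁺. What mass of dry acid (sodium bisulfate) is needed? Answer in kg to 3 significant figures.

132 kg

Volume: 1120 m³ = 1,120,000 L.
Alkalinity to neutralize: (170 − 121) = 49 mg/L as CaCO₃ × 1,120,000 L = 54,880 g as CaCO₃.
Equivalents of H⁺ required: 54,880 ÷ 50 g/eq = 1098 eq = 1098 mol NaHSO₄.
Mass of NaHSO₄: 1098 × 120.1 = 131,800 g.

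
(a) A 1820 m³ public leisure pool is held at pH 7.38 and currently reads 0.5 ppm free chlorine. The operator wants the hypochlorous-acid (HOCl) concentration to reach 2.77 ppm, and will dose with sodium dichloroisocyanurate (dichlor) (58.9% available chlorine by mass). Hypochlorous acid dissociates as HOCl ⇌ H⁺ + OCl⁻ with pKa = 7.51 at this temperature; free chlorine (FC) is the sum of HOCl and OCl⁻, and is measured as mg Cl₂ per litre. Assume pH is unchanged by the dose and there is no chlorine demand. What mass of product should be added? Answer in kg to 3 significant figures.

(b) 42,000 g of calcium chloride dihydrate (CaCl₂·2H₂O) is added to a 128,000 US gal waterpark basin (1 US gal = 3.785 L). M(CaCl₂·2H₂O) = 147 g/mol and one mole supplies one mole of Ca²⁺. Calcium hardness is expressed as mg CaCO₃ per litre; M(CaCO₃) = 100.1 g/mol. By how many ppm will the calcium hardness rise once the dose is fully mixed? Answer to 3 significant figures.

(a) Volume: 1820 m³ = 1,820,000 L.
(a) [OCl⁻]/[HOCl] = 10^(pH − pKa) = 10^(7.38 − 7.51) = 0.7413; fraction as HOCl = 1/(1 + 0.7413) = 0.5743.
(a) Free chlorine required for 2.77 ppm HOCl: 2.77 / 0.5743 = 4.823 ppm.
(a) FC to add: 4.823 − 0.5 = 4.323 mg/L as Cl₂.
(a) Cl₂ equivalent: 4.323 mg/L × 1,820,000 L = 7869 g.
(a) Product at 58.9% available Cl: 7869 / 0.589 = 13,360 g.

(b) Volume: 128,000 US gal × 3.785 L/gal = 484,480 L.
(b) Moles of Ca²⁺: 42,000 g ÷ 147 g/mol = 285.7 mol.
(b) As CaCO₃: 285.7 mol × 100.1 g/mol = 28,600 g.
(b) Rise: 28,600 g / 484,480 L × 1000 = 59.03 mg/L.

(a) 13.4 kg; (b) 59.0 ppm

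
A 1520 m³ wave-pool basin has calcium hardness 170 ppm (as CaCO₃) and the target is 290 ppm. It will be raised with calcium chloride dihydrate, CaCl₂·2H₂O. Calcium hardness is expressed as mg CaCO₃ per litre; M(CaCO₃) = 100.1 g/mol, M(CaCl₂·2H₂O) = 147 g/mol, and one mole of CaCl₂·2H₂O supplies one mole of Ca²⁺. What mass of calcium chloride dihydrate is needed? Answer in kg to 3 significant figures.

268 kg

Volume: 1520 m³ = 1,520,000 L.
Hardness to add: (290 − 170) = 120 mg/L as CaCO₃ × 1,520,000 L = 182,400 g as CaCO₃.
Moles of Ca²⁺ (1 mol Ca²⁺ ≡ 1 mol CaCO₃): 182,400 / 100.1 g/mol = 1822 mol.
Mass of CaCl₂·2H₂O: 1822 × 147 = 267,900 g.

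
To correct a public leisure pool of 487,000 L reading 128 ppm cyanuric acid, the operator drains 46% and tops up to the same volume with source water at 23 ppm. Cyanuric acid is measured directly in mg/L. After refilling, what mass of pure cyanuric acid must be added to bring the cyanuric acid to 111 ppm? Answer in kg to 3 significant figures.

After draining 46% and refilling: 128 × 0.54 + 23 × 0.46 = 79.7 ppm.
Deficit to target: 111 − 79.7 = 31.3 mg/L.
Mass: 31.3 mg/L × 487,000 L = 15,240 g cyanuric acid.

15.2 kg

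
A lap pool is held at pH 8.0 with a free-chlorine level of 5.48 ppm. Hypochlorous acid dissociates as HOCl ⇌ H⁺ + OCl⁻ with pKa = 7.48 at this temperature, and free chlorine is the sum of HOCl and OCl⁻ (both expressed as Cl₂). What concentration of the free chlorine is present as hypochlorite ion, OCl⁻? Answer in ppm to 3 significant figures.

4.21 ppm

[OCl⁻]/[HOCl] = 10^(pH − pKa) = 10^(8.0 − 7.48) = 10^0.52 = 3.311.
Fraction as HOCl = 1 / (1 + 3.311) = 0.2319.
OCl⁻ = (1 − 0.2319) × 5.48 ppm = 4.209 ppm.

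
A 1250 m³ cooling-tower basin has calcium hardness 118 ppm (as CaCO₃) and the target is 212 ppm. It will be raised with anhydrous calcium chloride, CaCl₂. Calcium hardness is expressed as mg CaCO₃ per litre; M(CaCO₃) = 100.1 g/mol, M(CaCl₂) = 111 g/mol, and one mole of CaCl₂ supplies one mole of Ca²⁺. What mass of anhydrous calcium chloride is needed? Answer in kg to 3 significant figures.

Volume: 1250 m³ = 1,250,000 L.
Hardness to add: (212 − 118) = 94 mg/L as CaCO₃ × 1,250,000 L = 117,500 g as CaCO₃.
Moles of Ca²⁺ (1 mol Ca²⁺ ≡ 1 mol CaCO₃): 117,500 / 100.1 g/mol = 1174 mol.
Mass of CaCl₂: 1174 × 111 = 130,300 g.

130 kg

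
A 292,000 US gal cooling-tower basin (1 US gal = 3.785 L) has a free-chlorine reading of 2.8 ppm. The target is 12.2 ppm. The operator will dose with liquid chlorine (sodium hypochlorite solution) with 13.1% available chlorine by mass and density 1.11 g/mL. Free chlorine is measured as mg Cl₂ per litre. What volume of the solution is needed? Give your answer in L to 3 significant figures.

71.4 L

Volume: 292,000 US gal × 3.785 L/gal = 1,105,220 L.
Chlorine deficit: 12.2 − 2.8 = 9.4 ppm = 9.4 mg/L as Cl₂.
Cl₂ equivalent needed: 9.4 mg/L × 1,105,220 L = 10,390,000 mg = 10,390 g.
Product at 13.1% available chlorine: 10,390 / 0.131 = 79,310 g.
Volume at density 1.11 g/mL: 79,310 g ÷ 1.11 g/mL = 71,450 mL.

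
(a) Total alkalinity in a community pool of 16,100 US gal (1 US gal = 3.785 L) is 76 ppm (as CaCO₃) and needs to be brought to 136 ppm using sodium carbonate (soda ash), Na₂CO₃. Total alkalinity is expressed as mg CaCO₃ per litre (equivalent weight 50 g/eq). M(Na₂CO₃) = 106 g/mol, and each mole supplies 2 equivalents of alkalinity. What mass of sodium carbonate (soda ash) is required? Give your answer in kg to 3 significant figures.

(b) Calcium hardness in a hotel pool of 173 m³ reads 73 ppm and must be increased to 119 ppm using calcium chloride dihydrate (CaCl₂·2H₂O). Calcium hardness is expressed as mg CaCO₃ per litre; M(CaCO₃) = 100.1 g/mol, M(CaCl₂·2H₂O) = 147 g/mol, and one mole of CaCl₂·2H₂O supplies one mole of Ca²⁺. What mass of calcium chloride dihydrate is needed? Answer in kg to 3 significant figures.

(a) Volume: 16,100 US gal × 3.785 L/gal = 60,938 L.
(a) Alkalinity to add: (136 − 76) = 60 mg/L as CaCO₃ × 60,938 L = 3656 g as CaCO₃.
(a) Equivalents: 3656 g ÷ 50 g/eq = 73.13 eq.
(a) Each mole of Na₂CO₃ supplies 2 eq, so 73.13 / 2 = 36.56 mol.
(a) Mass: 36.56 mol × 106 g/mol = 3876 g.

(b) Volume: 173 m³ = 173,000 L.
(b) Hardness to add: (119 − 73) = 46 mg/L as CaCO₃ × 173,000 L = 7958 g as CaCO₃.
(b) Moles of Ca²⁺ (1 mol Ca²⁺ ≡ 1 mol CaCO₃): 7958 / 100.1 g/mol = 79.5 mol.
(b) Mass of CaCl₂·2H₂O: 79.5 × 147 = 11,690 g.

(a) 3.88 kg; (b) 11.7 kg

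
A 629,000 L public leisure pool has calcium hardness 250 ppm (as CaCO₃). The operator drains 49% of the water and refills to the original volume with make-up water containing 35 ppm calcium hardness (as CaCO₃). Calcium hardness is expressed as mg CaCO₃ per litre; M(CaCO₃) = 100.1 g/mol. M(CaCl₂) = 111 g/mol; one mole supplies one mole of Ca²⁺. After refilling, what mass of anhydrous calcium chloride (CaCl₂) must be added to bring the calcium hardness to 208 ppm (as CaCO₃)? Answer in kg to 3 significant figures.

44.2 kg

After draining 49% and refilling: 250 × 0.51 + 35 × 0.49 = 144.65 ppm.
Deficit to target: 208 − 144.65 = 63.35 mg/L.
As CaCO₃: 63.35 mg/L × 629,000 L = 39,850 g; ÷ 100.1 = 398.1 mol Ca²⁺.
Mass: 398.1 × 111 = 44,190 g.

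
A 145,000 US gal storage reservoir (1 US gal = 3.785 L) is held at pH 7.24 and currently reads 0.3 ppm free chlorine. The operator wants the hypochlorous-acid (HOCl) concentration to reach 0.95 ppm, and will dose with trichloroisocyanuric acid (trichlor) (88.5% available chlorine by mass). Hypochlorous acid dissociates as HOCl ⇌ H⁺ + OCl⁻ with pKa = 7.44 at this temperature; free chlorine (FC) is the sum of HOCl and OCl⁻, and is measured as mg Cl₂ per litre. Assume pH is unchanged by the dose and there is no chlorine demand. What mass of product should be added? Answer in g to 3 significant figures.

775 g

Volume: 145,000 US gal × 3.785 L/gal = 548,825 L.
[OCl⁻]/[HOCl] = 10^(pH − pKa) = 10^(7.24 − 7.44) = 0.631; fraction as HOCl = 1/(1 + 0.631) = 0.6131.
Free chlorine required for 0.95 ppm HOCl: 0.95 / 0.6131 = 1.549 ppm.
FC to add: 1.549 − 0.3 = 1.249 mg/L as Cl₂.
Cl₂ equivalent: 1.249 mg/L × 548,825 L = 685.7 g.
Product at 88.5% available Cl: 685.7 / 0.885 = 774.8 g.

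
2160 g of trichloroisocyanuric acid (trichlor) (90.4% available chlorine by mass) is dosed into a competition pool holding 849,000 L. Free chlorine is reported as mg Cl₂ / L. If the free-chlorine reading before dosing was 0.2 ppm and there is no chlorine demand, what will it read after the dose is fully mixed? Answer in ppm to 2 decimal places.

Available chlorine delivered: 2160 g × 0.904 = 1953 g as Cl₂.
Concentration rise: 1953 g / 849,000 L = 2.3 mg/L = 2.30 ppm.
Final FC: 0.2 + 2.30 = 2.50 ppm.

2.50 ppm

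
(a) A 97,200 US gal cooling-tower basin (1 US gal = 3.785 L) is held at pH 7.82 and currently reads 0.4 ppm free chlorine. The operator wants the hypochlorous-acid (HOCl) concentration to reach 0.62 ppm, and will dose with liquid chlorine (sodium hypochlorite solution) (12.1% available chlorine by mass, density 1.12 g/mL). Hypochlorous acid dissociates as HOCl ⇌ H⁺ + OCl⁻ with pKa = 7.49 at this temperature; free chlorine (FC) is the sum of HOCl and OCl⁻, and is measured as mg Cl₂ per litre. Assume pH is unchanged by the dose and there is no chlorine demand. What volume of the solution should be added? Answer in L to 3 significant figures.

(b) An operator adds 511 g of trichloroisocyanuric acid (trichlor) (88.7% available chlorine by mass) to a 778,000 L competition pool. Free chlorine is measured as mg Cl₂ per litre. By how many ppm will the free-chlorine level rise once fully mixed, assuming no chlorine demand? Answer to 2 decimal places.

(a) 4.20 L; (b) 0.58 ppm

(a) Volume: 97,200 US gal × 3.785 L/gal = 367,902 L.
(a) [OCl⁻]/[HOCl] = 10^(pH − pKa) = 10^(7.82 − 7.49) = 2.138; fraction as HOCl = 1/(1 + 2.138) = 0.3187.
(a) Free chlorine required for 0.62 ppm HOCl: 0.62 / 0.3187 = 1.946 ppm.
(a) FC to add: 1.946 − 0.4 = 1.546 mg/L as Cl₂.
(a) Cl₂ equivalent: 1.546 mg/L × 367,902 L = 568.6 g.
(a) Product at 12.1% available Cl: 568.6 / 0.121 = 4699 g.
(a) Volume: 4699 g ÷ 1.12 g/mL = 4196 mL.

(b) Available chlorine delivered: 511 g × 0.887 = 453.3 g as Cl₂.
(b) Concentration rise: 453.3 g / 778,000 L = 0.5826 mg/L = 0.58 ppm.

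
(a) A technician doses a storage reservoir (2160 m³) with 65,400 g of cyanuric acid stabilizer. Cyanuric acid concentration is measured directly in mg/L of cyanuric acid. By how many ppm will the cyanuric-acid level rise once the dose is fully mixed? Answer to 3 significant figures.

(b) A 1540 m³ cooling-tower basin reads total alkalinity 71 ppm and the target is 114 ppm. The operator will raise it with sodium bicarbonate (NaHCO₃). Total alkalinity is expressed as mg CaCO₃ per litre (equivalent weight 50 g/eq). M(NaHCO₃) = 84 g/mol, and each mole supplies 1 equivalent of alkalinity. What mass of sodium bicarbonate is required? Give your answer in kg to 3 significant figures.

(a) 30.3 ppm; (b) 111 kg

(a) Volume: 2160 m³ = 2,160,000 L.
(a) Rise: 65,400 g / 2,160,000 L × 1000 = 30.28 mg/L.

(b) Volume: 1540 m³ = 1,540,000 L.
(b) Alkalinity to add: (114 − 71) = 43 mg/L as CaCO₃ × 1,540,000 L = 66,220 g as CaCO₃.
(b) Equivalents: 66,220 g ÷ 50 g/eq = 1324 eq.
(b) NaHCO₃ supplies 1 eq per mole → 1324 mol.
(b) Mass: 1324 mol × 84 g/mol = 111,200 g.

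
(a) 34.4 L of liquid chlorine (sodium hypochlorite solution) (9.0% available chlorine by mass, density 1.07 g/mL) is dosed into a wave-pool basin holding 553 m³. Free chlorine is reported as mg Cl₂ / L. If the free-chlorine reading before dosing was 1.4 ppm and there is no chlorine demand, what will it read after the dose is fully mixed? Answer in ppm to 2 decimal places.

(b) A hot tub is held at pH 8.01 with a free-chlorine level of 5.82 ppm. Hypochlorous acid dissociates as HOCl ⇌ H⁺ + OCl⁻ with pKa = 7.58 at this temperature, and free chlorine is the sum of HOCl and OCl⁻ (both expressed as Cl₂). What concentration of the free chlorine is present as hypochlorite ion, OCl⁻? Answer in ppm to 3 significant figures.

(a) 7.39 ppm; (b) 4.24 ppm

(a) Volume: 553 m³ = 553,000 L.
(a) Mass of solution: 34.4 L × 1000 mL/L × 1.07 g/mL = 36,810 g.
(a) Available chlorine delivered: 36,810 g × 0.09 = 3313 g as Cl₂.
(a) Concentration rise: 3313 g / 553,000 L = 5.99 mg/L = 5.99 ppm.
(a) Final FC: 1.4 + 5.99 = 7.39 ppm.

(b) [OCl⁻]/[HOCl] = 10^(pH − pKa) = 10^(8.01 − 7.58) = 10^0.43 = 2.692.
(b) Fraction as HOCl = 1 / (1 + 2.692) = 0.2709.
(b) OCl⁻ = (1 − 0.2709) × 5.82 ppm = 4.243 ppm.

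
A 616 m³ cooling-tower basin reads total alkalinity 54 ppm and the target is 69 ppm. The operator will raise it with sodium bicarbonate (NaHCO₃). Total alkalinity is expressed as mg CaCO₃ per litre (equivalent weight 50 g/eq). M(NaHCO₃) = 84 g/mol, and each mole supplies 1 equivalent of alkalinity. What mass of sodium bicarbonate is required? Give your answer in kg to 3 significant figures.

15.5 kg

Volume: 616 m³ = 616,000 L.
Alkalinity to add: (69 − 54) = 15 mg/L as CaCO₃ × 616,000 L = 9240 g as CaCO₃.
Equivalents: 9240 g ÷ 50 g/eq = 184.8 eq.
NaHCO₃ supplies 1 eq per mole → 184.8 mol.
Mass: 184.8 mol × 84 g/mol = 15,520 g.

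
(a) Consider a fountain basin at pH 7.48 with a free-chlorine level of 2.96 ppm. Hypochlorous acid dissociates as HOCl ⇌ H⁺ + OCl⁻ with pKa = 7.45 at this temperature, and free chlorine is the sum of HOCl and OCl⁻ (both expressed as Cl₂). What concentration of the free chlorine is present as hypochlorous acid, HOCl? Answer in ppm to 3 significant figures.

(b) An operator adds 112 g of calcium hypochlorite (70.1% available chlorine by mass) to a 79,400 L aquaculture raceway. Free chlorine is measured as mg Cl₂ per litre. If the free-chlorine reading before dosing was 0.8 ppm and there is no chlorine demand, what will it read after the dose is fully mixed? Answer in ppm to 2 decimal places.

(a) [OCl⁻]/[HOCl] = 10^(pH − pKa) = 10^(7.48 − 7.45) = 10^0.03 = 1.072.
(a) Fraction as HOCl = 1 / (1 + 1.072) = 0.4827.
(a) HOCl = 0.4827 × 2.96 ppm = 1.429 ppm.

(b) Available chlorine delivered: 112 g × 0.701 = 78.51 g as Cl₂.
(b) Concentration rise: 78.51 g / 79,400 L = 0.9888 mg/L = 0.99 ppm.
(b) Final FC: 0.8 + 0.99 = 1.79 ppm.

(a) 1.43 ppm; (b) 1.79 ppm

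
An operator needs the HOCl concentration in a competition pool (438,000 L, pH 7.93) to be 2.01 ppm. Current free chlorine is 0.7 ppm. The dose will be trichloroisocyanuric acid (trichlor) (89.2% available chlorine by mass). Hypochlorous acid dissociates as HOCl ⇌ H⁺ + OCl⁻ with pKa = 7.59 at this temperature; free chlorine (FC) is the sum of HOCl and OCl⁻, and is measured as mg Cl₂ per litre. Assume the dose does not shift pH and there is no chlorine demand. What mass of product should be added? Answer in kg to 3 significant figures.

[OCl⁻]/[HOCl] = 10^(pH − pKa) = 10^(7.93 − 7.59) = 2.188; fraction as HOCl = 1/(1 + 2.188) = 0.3137.
Free chlorine required for 2.01 ppm HOCl: 2.01 / 0.3137 = 6.407 ppm.
FC to add: 6.407 − 0.7 = 5.707 mg/L as Cl₂.
Cl₂ equivalent: 5.707 mg/L × 438,000 L = 2500 g.
Product at 89.2% available Cl: 2500 / 0.892 = 2803 g.

2.80 kg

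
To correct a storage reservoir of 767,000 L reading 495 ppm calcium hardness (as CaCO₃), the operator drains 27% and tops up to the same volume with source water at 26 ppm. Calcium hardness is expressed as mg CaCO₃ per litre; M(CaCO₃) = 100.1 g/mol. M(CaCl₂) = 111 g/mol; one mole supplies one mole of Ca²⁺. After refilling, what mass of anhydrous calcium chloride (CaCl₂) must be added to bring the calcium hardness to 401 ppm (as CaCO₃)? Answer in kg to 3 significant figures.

After draining 27% and refilling: 495 × 0.73 + 26 × 0.27 = 368.37 ppm.
Deficit to target: 401 − 368.37 = 32.63 mg/L.
As CaCO₃: 32.63 mg/L × 767,000 L = 25,030 g; ÷ 100.1 = 250 mol Ca²⁺.
Mass: 250 × 111 = 27,750 g.

27.8 kg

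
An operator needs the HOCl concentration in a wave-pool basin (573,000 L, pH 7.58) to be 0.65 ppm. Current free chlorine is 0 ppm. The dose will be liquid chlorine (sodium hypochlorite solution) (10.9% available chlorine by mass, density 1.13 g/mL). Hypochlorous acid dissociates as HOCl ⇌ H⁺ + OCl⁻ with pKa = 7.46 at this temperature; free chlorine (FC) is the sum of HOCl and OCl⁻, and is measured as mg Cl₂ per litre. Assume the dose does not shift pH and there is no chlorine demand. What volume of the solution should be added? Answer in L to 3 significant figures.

[OCl⁻]/[HOCl] = 10^(pH − pKa) = 10^(7.58 − 7.46) = 1.318; fraction as HOCl = 1/(1 + 1.318) = 0.4314.
Free chlorine required for 0.65 ppm HOCl: 0.65 / 0.4314 = 1.507 ppm.
FC to add: 1.507 − 0 = 1.507 mg/L as Cl₂.
Cl₂ equivalent: 1.507 mg/L × 573,000 L = 863.4 g.
Product at 10.9% available Cl: 863.4 / 0.109 = 7921 g.
Volume: 7921 g ÷ 1.13 g/mL = 7010 mL.

7.01 L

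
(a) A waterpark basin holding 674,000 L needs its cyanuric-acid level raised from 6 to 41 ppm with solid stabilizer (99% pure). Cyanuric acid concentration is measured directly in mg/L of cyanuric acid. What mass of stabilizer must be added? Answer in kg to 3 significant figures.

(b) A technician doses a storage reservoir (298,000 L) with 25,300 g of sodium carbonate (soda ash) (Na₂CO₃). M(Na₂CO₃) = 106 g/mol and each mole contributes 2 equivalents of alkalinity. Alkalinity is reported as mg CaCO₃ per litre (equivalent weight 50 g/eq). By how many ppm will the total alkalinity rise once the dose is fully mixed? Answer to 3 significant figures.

(a) 23.8 kg; (b) 80.1 ppm

(a) CYA to add: (41 − 6) = 35 mg/L × 674,000 L = 23,590 g cyanuric acid.
(a) At 99% purity: 23,590 / 0.99 = 23,830 g product.

(b) Moles of Na₂CO₃: 25,300 g ÷ 106 g/mol = 238.7 mol → 477.4 eq of alkalinity.
(b) As CaCO₃: 477.4 eq × 50 g/eq = 23,870 g.
(b) Rise: 23,870 g / 298,000 L × 1000 = 80.09 mg/L.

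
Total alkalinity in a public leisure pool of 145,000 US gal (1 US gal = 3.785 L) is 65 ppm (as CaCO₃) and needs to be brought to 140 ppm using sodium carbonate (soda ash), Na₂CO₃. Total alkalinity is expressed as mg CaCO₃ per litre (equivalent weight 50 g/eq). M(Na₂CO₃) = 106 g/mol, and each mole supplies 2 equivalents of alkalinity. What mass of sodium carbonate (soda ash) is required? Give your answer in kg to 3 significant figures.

Volume: 145,000 US gal × 3.785 L/gal = 548,825 L.
Alkalinity to add: (140 − 65) = 75 mg/L as CaCO₃ × 548,825 L = 41,160 g as CaCO₃.
Equivalents: 41,160 g ÷ 50 g/eq = 823.2 eq.
Each mole of Na₂CO₃ supplies 2 eq, so 823.2 / 2 = 411.6 mol.
Mass: 411.6 mol × 106 g/mol = 43,630 g.

43.6 kg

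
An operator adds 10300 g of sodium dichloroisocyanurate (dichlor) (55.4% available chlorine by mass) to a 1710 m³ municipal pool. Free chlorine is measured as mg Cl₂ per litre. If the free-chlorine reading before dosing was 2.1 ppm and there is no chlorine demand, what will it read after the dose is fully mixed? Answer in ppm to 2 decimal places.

Volume: 1710 m³ = 1,710,000 L.
Available chlorine delivered: 10,300 g × 0.554 = 5706 g as Cl₂.
Concentration rise: 5706 g / 1,710,000 L = 3.337 mg/L = 3.34 ppm.
Final FC: 2.1 + 3.34 = 5.44 ppm.

5.44 ppm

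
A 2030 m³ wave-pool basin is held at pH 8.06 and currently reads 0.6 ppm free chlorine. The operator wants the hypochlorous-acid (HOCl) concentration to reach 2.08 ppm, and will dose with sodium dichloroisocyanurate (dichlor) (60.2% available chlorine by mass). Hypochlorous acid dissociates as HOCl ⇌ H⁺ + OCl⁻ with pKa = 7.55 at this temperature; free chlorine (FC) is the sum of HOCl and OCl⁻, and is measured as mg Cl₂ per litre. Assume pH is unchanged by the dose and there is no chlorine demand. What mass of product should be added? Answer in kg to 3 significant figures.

Volume: 2030 m³ = 2,030,000 L.
[OCl⁻]/[HOCl] = 10^(pH − pKa) = 10^(8.06 − 7.55) = 3.236; fraction as HOCl = 1/(1 + 3.236) = 0.2361.
Free chlorine required for 2.08 ppm HOCl: 2.08 / 0.2361 = 8.811 ppm.
FC to add: 8.811 − 0.6 = 8.211 mg/L as Cl₂.
Cl₂ equivalent: 8.211 mg/L × 2,030,000 L = 16,670 g.
Product at 60.2% available Cl: 16,670 / 0.602 = 27,690 g.

27.7 kg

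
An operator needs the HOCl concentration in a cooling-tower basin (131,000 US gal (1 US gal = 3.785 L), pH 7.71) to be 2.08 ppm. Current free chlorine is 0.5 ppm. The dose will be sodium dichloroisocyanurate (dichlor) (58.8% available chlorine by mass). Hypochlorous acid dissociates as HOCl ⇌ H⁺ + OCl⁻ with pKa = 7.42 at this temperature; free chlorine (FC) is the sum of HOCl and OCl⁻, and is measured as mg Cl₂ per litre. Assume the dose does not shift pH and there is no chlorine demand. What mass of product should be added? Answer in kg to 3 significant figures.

Volume: 131,000 US gal × 3.785 L/gal = 495,835 L.
[OCl⁻]/[HOCl] = 10^(pH − pKa) = 10^(7.71 − 7.42) = 1.95; fraction as HOCl = 1/(1 + 1.95) = 0.339.
Free chlorine required for 2.08 ppm HOCl: 2.08 / 0.339 = 6.136 ppm.
FC to add: 6.136 − 0.5 = 5.636 mg/L as Cl₂.
Cl₂ equivalent: 5.636 mg/L × 495,835 L = 2794 g.
Product at 58.8% available Cl: 2794 / 0.588 = 4752 g.

4.75 kg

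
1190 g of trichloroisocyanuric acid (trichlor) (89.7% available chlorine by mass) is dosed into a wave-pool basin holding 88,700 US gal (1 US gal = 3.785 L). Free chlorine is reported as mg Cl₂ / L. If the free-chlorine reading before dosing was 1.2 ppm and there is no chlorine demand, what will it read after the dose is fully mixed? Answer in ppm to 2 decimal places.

Volume: 88,700 US gal × 3.785 L/gal = 335,730 L.
Available chlorine delivered: 1190 g × 0.897 = 1067 g as Cl₂.
Concentration rise: 1067 g / 335,730 L = 3.179 mg/L = 3.18 ppm.
Final FC: 1.2 + 3.18 = 4.38 ppm.

4.38 ppm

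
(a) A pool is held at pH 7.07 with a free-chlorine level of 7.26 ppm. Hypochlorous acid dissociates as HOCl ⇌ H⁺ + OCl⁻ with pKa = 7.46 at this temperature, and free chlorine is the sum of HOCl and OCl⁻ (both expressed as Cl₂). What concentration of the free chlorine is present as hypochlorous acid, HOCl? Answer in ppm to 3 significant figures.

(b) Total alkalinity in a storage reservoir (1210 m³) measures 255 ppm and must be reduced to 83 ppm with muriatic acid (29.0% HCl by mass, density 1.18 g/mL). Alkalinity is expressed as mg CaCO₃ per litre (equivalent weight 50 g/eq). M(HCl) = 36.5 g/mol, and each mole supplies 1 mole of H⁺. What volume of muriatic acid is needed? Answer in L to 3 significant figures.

(a) [OCl⁻]/[HOCl] = 10^(pH − pKa) = 10^(7.07 − 7.46) = 10^-0.39 = 0.4074.
(a) Fraction as HOCl = 1 / (1 + 0.4074) = 0.7105.
(a) HOCl = 0.7105 × 7.26 ppm = 5.159 ppm.

(b) Volume: 1210 m³ = 1,210,000 L.
(b) Alkalinity to neutralize: (255 − 83) = 172 mg/L as CaCO₃ × 1,210,000 L = 208,100 g as CaCO₃.
(b) Equivalents of H⁺ required: 208,100 ÷ 50 g/eq = 4162 eq = 4162 mol HCl.
(b) Mass of HCl: 4162 × 36.5 = 151,900 g.
(b) Mass of 29.0% solution: 151,900 / 0.29 = 523,900 g.
(b) Volume: 523,900 g ÷ 1.18 g/mL = 444,000 mL.

(a) 5.16 ppm; (b) 444 L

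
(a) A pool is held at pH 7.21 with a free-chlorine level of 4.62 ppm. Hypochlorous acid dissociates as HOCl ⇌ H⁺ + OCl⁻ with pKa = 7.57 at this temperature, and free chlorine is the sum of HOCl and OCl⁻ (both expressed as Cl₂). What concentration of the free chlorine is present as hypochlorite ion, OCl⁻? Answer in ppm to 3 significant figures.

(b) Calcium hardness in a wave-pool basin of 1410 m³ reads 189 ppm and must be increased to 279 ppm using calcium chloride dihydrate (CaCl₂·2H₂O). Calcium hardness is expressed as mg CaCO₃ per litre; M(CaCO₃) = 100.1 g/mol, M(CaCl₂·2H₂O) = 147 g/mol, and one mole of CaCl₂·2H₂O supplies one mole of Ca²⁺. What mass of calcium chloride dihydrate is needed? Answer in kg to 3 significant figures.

(a) [OCl⁻]/[HOCl] = 10^(pH − pKa) = 10^(7.21 − 7.57) = 10^-0.36 = 0.4365.
(a) Fraction as HOCl = 1 / (1 + 0.4365) = 0.6961.
(a) OCl⁻ = (1 − 0.6961) × 4.62 ppm = 1.404 ppm.

(b) Volume: 1410 m³ = 1,410,000 L.
(b) Hardness to add: (279 − 189) = 90 mg/L as CaCO₃ × 1,410,000 L = 126,900 g as CaCO₃.
(b) Moles of Ca²⁺ (1 mol Ca²⁺ ≡ 1 mol CaCO₃): 126,900 / 100.1 g/mol = 1268 mol.
(b) Mass of CaCl₂·2H₂O: 1268 × 147 = 186,400 g.

(a) 1.40 ppm; (b) 186 kg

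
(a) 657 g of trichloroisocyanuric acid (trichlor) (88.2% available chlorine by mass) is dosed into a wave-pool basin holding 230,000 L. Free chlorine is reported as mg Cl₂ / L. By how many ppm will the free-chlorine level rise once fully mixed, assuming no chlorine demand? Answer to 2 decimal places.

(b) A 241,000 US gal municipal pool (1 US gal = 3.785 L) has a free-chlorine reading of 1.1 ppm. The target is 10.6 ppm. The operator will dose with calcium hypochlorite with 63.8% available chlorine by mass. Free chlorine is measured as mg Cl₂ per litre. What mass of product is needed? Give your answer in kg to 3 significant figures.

(a) 2.52 ppm; (b) 13.6 kg

(a) Available chlorine delivered: 657 g × 0.882 = 579.5 g as Cl₂.
(a) Concentration rise: 579.5 g / 230,000 L = 2.519 mg/L = 2.52 ppm.

(b) Volume: 241,000 US gal × 3.785 L/gal = 912,185 L.
(b) Chlorine deficit: 10.6 − 1.1 = 9.5 ppm = 9.5 mg/L as Cl₂.
(b) Cl₂ equivalent needed: 9.5 mg/L × 912,185 L = 8,666,000 mg = 8666 g.
(b) Product at 63.8% available chlorine: 8666 / 0.638 = 13,580 g.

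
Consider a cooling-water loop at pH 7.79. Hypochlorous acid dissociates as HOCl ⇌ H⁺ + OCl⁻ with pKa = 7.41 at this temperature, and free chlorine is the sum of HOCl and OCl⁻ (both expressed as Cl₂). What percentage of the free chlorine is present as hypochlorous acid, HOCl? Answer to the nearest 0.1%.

29.4%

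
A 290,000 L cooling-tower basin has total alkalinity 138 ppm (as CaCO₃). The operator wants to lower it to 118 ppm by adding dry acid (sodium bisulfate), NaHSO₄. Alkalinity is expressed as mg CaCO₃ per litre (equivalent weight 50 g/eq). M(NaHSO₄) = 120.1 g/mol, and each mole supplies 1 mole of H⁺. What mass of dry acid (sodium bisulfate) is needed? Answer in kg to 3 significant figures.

Alkalinity to neutralize: (138 − 118) = 20 mg/L as CaCO₃ × 290,000 L = 5800 g as CaCO₃.
Equivalents of H⁺ required: 5800 ÷ 50 g/eq = 116 eq = 116 mol NaHSO₄.
Mass of NaHSO₄: 116 × 120.1 = 13,930 g.

13.9 kg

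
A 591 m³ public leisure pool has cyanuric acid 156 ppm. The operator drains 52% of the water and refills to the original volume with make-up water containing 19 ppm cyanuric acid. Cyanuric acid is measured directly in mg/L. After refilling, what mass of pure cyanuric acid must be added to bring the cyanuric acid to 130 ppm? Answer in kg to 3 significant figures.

Volume: 591 m³ = 591,000 L.
After draining 52% and refilling: 156 × 0.48 + 19 × 0.52 = 84.76 ppm.
Deficit to target: 130 − 84.76 = 45.24 mg/L.
Mass: 45.24 mg/L × 591,000 L = 26,740 g cyanuric acid.

26.7 kg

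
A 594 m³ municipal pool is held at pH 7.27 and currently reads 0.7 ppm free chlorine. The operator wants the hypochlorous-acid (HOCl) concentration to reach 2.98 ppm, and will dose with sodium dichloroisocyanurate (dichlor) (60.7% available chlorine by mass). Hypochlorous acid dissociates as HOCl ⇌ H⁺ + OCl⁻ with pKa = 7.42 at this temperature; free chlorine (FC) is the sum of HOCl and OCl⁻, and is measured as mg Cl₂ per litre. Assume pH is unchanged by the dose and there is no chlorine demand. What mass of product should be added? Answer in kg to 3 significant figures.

4.30 kg

Volume: 594 m³ = 594,000 L.
[OCl⁻]/[HOCl] = 10^(pH − pKa) = 10^(7.27 − 7.42) = 0.7079; fraction as HOCl = 1/(1 + 0.7079) = 0.5855.
Free chlorine required for 2.98 ppm HOCl: 2.98 / 0.5855 = 5.09 ppm.
FC to add: 5.09 − 0.7 = 4.39 mg/L as Cl₂.
Cl₂ equivalent: 4.39 mg/L × 594,000 L = 2607 g.
Product at 60.7% available Cl: 2607 / 0.607 = 4296 g.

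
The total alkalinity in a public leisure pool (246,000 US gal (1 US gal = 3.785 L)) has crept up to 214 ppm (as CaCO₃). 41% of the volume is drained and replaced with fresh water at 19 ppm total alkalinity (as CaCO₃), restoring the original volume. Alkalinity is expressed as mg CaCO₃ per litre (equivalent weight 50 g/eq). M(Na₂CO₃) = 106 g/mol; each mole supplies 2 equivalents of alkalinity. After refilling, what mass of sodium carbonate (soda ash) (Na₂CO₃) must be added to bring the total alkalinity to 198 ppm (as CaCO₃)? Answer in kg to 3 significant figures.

63.1 kg

Volume: 246,000 US gal × 3.785 L/gal = 931,110 L.
After draining 41% and refilling: 214 × 0.59 + 19 × 0.41 = 134.05 ppm.
Deficit to target: 198 − 134.05 = 63.95 mg/L.
As CaCO₃: 63.95 mg/L × 931,110 L = 59,540 g; ÷ 50 g/eq ÷ 2 = 595.4 mol Na₂CO₃.
Mass: 595.4 × 106 = 63,120 g.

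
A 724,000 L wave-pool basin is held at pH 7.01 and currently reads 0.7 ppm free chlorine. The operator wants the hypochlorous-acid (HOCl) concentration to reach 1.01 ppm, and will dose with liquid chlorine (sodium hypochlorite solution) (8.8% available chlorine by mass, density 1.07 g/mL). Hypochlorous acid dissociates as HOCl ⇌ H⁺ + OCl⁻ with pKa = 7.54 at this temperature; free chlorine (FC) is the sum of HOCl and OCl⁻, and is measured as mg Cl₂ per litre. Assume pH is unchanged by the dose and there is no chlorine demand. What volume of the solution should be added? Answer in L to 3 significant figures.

[OCl⁻]/[HOCl] = 10^(pH − pKa) = 10^(7.01 − 7.54) = 0.2951; fraction as HOCl = 1/(1 + 0.2951) = 0.7721.
Free chlorine required for 1.01 ppm HOCl: 1.01 / 0.7721 = 1.308 ppm.
FC to add: 1.308 − 0.7 = 0.6081 mg/L as Cl₂.
Cl₂ equivalent: 0.6081 mg/L × 724,000 L = 440.2 g.
Product at 8.8% available Cl: 440.2 / 0.088 = 5003 g.
Volume: 5003 g ÷ 1.07 g/mL = 4675 mL.

4.68 L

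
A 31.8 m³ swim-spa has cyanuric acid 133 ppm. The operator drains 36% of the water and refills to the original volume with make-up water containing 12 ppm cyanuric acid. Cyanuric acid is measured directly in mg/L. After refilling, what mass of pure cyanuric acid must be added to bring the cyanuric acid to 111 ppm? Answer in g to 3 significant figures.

Volume: 31.8 m³ = 31,800 L.
After draining 36% and refilling: 133 × 0.64 + 12 × 0.36 = 89.44 ppm.
Deficit to target: 111 − 89.44 = 21.56 mg/L.
Mass: 21.56 mg/L × 31,800 L = 685.6 g cyanuric acid.

686 g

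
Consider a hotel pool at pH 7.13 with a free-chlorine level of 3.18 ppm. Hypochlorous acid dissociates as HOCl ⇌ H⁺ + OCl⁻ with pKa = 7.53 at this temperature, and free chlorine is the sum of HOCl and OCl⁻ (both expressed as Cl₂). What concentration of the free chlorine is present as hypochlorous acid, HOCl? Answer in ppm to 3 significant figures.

2.27 ppm

[OCl⁻]/[HOCl] = 10^(pH − pKa) = 10^(7.13 − 7.53) = 10^-0.40 = 0.3981.
Fraction as HOCl = 1 / (1 + 0.3981) = 0.7153.
HOCl = 0.7153 × 3.18 ppm = 2.275 ppm.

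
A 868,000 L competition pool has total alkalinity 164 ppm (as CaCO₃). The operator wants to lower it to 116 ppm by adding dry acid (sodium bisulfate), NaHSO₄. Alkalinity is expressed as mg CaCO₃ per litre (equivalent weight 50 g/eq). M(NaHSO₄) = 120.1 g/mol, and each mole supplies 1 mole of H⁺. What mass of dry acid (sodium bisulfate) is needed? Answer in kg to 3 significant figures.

Alkalinity to neutralize: (164 − 116) = 48 mg/L as CaCO₃ × 868,000 L = 41,660 g as CaCO₃.
Equivalents of H⁺ required: 41,660 ÷ 50 g/eq = 833.3 eq = 833.3 mol NaHSO₄.
Mass of NaHSO₄: 833.3 × 120.1 = 100,100 g.

100 kg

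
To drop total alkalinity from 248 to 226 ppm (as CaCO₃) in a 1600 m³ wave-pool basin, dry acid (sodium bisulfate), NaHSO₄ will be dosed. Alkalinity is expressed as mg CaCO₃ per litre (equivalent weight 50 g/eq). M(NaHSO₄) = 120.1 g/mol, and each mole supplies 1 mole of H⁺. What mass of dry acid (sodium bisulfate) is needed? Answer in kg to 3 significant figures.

Volume: 1600 m³ = 1,600,000 L.
Alkalinity to neutralize: (248 − 226) = 22 mg/L as CaCO₃ × 1,600,000 L = 35,200 g as CaCO₃.
Equivalents of H⁺ required: 35,200 ÷ 50 g/eq = 704 eq = 704 mol NaHSO₄.
Mass of NaHSO₄: 704 × 120.1 = 84,550 g.

84.6 kg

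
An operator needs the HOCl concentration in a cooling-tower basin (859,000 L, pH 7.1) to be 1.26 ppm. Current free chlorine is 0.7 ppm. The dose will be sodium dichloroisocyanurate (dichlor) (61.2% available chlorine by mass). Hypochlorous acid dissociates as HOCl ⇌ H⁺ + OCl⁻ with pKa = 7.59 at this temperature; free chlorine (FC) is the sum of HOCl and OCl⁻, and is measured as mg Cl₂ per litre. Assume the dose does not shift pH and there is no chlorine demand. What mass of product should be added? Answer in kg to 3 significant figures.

[OCl⁻]/[HOCl] = 10^(pH − pKa) = 10^(7.1 − 7.59) = 0.3236; fraction as HOCl = 1/(1 + 0.3236) = 0.7555.
Free chlorine required for 1.26 ppm HOCl: 1.26 / 0.7555 = 1.668 ppm.
FC to add: 1.668 − 0.7 = 0.9677 mg/L as Cl₂.
Cl₂ equivalent: 0.9677 mg/L × 859,000 L = 831.3 g.
Product at 61.2% available Cl: 831.3 / 0.612 = 1358 g.

1.36 kg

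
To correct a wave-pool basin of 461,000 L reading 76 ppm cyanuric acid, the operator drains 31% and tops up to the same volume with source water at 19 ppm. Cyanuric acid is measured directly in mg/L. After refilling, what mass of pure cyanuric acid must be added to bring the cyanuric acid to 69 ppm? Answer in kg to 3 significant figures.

After draining 31% and refilling: 76 × 0.69 + 19 × 0.31 = 58.33 ppm.
Deficit to target: 69 − 58.33 = 10.67 mg/L.
Mass: 10.67 mg/L × 461,000 L = 4919 g cyanuric acid.

4.92 kg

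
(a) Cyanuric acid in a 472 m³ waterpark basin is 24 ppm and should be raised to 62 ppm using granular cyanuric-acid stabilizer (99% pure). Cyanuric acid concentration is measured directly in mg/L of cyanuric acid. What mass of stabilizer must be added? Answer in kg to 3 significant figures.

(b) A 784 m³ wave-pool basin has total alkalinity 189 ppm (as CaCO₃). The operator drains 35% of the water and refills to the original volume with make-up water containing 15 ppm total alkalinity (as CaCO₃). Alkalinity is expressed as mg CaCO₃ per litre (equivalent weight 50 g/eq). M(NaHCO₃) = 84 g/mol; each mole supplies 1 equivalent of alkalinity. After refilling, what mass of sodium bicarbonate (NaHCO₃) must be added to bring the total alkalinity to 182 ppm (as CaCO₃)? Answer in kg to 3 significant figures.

(a) 18.1 kg; (b) 71.0 kg

(a) Volume: 472 m³ = 472,000 L.
(a) CYA to add: (62 − 24) = 38 mg/L × 472,000 L = 17,940 g cyanuric acid.
(a) At 99% purity: 17,940 / 0.99 = 18,120 g product.

(b) Volume: 784 m³ = 784,000 L.
(b) After draining 35% and refilling: 189 × 0.65 + 15 × 0.35 = 128.1 ppm.
(b) Deficit to target: 182 − 128.1 = 53.9 mg/L.
(b) As CaCO₃: 53.9 mg/L × 784,000 L = 42,260 g; ÷ 50 g/eq ÷ 1 = 845.2 mol NaHCO₃.
(b) Mass: 845.2 × 84 = 70,990 g.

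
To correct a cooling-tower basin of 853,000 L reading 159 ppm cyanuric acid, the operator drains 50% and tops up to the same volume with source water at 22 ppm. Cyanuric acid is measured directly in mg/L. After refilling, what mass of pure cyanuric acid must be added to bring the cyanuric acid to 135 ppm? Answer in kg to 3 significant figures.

38.0 kg

After draining 50% and refilling: 159 × 0.50 + 22 × 0.50 = 90.5 ppm.
Deficit to target: 135 − 90.5 = 44.5 mg/L.
Mass: 44.5 mg/L × 853,000 L = 37,960 g cyanuric acid.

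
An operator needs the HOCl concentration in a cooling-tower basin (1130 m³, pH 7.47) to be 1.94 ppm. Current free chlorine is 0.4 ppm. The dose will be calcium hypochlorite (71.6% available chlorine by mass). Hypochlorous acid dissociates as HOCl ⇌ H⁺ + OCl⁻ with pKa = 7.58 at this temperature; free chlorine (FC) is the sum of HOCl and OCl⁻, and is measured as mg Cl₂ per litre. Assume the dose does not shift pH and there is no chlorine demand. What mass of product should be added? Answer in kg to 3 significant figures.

Volume: 1130 m³ = 1,130,000 L.
[OCl⁻]/[HOCl] = 10^(pH − pKa) = 10^(7.47 − 7.58) = 0.7762; fraction as HOCl = 1/(1 + 0.7762) = 0.563.
Free chlorine required for 1.94 ppm HOCl: 1.94 / 0.563 = 3.446 ppm.
FC to add: 3.446 − 0.4 = 3.046 mg/L as Cl₂.
Cl₂ equivalent: 3.046 mg/L × 1,130,000 L = 3442 g.
Product at 71.6% available Cl: 3442 / 0.716 = 4807 g.

4.81 kg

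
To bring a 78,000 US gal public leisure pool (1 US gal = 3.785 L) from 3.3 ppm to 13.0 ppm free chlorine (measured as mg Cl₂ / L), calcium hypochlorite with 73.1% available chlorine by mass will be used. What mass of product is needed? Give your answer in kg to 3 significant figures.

Volume: 78,000 US gal × 3.785 L/gal = 295,230 L.
Chlorine deficit: 13.0 − 3.3 = 9.7 ppm = 9.7 mg/L as Cl₂.
Cl₂ equivalent needed: 9.7 mg/L × 295,230 L = 2,864,000 mg = 2864 g.
Product at 73.1% available chlorine: 2864 / 0.731 = 3918 g.

3.92 kg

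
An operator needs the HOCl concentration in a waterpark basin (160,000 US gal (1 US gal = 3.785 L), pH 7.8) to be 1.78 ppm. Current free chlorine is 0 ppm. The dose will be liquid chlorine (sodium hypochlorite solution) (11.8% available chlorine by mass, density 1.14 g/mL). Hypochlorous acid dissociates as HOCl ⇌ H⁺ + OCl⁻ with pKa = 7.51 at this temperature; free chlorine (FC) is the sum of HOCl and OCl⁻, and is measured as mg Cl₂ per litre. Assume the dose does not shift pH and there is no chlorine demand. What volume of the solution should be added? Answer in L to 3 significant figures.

23.6 L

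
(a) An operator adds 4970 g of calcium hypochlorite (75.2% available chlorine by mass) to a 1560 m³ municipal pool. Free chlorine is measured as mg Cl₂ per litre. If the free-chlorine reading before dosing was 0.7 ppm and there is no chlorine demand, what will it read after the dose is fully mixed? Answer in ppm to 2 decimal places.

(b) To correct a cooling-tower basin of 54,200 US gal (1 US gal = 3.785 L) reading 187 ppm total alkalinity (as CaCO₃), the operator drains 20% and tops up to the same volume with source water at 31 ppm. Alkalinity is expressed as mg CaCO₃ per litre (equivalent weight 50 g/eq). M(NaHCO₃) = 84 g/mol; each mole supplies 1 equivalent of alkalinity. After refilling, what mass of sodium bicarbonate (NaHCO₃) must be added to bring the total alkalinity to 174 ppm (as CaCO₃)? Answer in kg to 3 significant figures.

(a) Volume: 1560 m³ = 1,560,000 L.
(a) Available chlorine delivered: 4970 g × 0.752 = 3737 g as Cl₂.
(a) Concentration rise: 3737 g / 1,560,000 L = 2.396 mg/L = 2.40 ppm.
(a) Final FC: 0.7 + 2.40 = 3.10 ppm.

(b) Volume: 54,200 US gal × 3.785 L/gal = 205,147 L.
(b) After draining 20% and refilling: 187 × 0.80 + 31 × 0.20 = 155.8 ppm.
(b) Deficit to target: 174 − 155.8 = 18.2 mg/L.
(b) As CaCO₃: 18.2 mg/L × 205,147 L = 3734 g; ÷ 50 g/eq ÷ 1 = 74.67 mol NaHCO₃.
(b) Mass: 74.67 × 84 = 6273 g.

(a) 3.10 ppm; (b) 6.27 kg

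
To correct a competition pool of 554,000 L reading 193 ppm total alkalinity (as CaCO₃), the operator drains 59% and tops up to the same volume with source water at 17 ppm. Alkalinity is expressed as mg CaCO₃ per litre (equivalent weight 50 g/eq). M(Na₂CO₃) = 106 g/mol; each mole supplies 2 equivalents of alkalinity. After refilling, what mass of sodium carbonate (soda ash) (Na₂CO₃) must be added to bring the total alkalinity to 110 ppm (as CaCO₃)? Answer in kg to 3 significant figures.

After draining 59% and refilling: 193 × 0.41 + 17 × 0.59 = 89.16 ppm.
Deficit to target: 110 − 89.16 = 20.84 mg/L.
As CaCO₃: 20.84 mg/L × 554,000 L = 11,550 g; ÷ 50 g/eq ÷ 2 = 115.5 mol Na₂CO₃.
Mass: 115.5 × 106 = 12,240 g.

12.2 kg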